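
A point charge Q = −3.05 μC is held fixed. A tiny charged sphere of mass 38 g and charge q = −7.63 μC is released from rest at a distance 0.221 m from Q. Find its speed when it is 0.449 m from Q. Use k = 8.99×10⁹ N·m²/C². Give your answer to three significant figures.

Only the electrostatic force acts, so mechanical energy is conserved: ½mv² = U₁ − U₂ = kQq(1/r₁ − 1/r₂).
U₁ − U₂ = (8.99×10⁹ N·m²/C²)(-3.05×10⁻⁶ C)(-7.63×10⁻⁶ C)(1/0.221 − 1/0.449) = 0.481 J.
v = √(2·0.481/0.0380) = 5.03 m/s.

5.03 m/s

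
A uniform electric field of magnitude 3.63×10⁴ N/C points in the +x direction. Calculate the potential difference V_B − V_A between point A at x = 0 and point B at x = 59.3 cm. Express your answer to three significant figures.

In a uniform field, potential decreases in the direction of E: V_B − V_A = −E·Δx.
V_B − V_A = −(3.63×10⁴ V/m)(0.593 m) = -2.15×10⁴ V.

-2.15×10⁴ V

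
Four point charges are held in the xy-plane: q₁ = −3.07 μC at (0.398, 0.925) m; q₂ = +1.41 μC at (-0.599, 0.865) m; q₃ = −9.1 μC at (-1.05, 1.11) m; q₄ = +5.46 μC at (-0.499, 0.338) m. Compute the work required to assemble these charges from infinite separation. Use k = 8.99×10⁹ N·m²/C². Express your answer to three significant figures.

-0.574 J

The assembly work is the sum of pairwise potential energies, U = Σ_{i<j} kqᵢqⱼ/rᵢⱼ.
Pair separations: r₁₂ = 0.999 m, r₁₃ = 1.46 m, r₁₄ = 1.07 m, r₂₃ = 0.513 m, r₂₄ = 0.536 m, r₃₄ = 0.948 m.
Summing all 6 pair terms gives U = -0.574 J.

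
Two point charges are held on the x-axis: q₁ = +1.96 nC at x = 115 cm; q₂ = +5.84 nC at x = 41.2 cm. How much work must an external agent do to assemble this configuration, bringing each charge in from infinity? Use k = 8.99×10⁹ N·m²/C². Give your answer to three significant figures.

1.39×10⁻⁷ J

The work to assemble the configuration equals its total potential energy, U = Σ kqᵢqⱼ/rᵢⱼ over all pairs.
Pair separations: r₁₂ = 0.738 m.
U = (1.39×10⁻⁷) = 1.39×10⁻⁷ J.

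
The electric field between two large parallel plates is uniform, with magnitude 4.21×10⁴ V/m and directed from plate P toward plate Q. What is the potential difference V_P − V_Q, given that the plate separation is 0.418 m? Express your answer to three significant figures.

In a uniform field, potential decreases in the direction of E: ΔV = −E·d for a displacement d parallel to E.
Going from Q to P is a displacement of 0.418 m opposite to the field, so V_P − V_Q = +Ed = 1.76×10⁴ V.

1.76×10⁴ V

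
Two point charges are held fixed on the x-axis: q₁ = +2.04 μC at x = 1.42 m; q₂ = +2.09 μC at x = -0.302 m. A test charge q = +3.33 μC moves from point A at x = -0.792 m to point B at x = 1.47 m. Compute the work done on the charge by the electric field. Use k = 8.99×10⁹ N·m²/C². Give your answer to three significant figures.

-1.10 J

The work done by the electric force is W_field = −ΔU = −q(V_B − V_A) = q(V_A − V_B).
At A: distances to the source charges are 2.21 m, 0.490 m; V_A = Σ kqᵢ/rᵢ = 4.66×10⁴ V.
At B: distances to the source charges are 0.0500 m, 1.77 m; V_B = Σ kqᵢ/rᵢ = 3.77×10⁵ V.
ΔV = V_B − V_A = 3.31×10⁵ V.
W_field = −qΔV = −(3.33×10⁻⁶ C)(3.31×10⁵ V) = -1.10 J.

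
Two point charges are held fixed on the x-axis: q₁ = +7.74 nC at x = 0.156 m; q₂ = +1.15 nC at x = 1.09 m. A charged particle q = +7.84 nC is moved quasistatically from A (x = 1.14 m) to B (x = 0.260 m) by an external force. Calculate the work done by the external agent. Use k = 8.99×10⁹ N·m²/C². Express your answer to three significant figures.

For quasistatic motion the external work equals the change in potential energy: W_ext = qΔV = q(V_B − V_A).
At A: distances to the source charges are 0.984 m, 0.0500 m; V_A = Σ kqᵢ/rᵢ = 277 V.
At B: distances to the source charges are 0.104 m, 0.830 m; V_B = Σ kqᵢ/rᵢ = 682 V.
ΔV = V_B − V_A = 404 V.
W_ext = qΔV = (7.84×10⁻⁹ C)(404 V) = 3.17×10⁻⁶ J.

3.17×10⁻⁶ J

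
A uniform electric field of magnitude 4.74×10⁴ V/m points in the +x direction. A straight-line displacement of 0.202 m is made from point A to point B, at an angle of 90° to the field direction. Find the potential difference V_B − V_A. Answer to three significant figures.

0 V

Only the component of displacement along E changes the potential: ΔV = −E·d·cosθ.
ΔV = −(4.74×10⁴ V/m)(0.202 m)cos90° = 0 V.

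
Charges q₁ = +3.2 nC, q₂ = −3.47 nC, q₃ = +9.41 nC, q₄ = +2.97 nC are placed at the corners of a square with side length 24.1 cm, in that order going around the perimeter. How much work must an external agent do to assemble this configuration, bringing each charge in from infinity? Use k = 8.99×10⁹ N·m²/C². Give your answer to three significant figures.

2.87×10⁻⁷ J

The assembly work is the sum of pairwise potential energies, U = Σ_{i<j} kqᵢqⱼ/rᵢⱼ.
The four side pairs have separation 0.241 m and the two diagonal pairs 0.341 m.
Summing all 6 pair terms gives U = 2.87×10⁻⁷ J.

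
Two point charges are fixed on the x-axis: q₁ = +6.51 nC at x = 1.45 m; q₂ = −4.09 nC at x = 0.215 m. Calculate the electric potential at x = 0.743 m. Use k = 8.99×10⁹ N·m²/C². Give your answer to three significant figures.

Electric potential is a scalar, so the contributions from each charge add algebraically: V = Σ kqᵢ/rᵢ.
Distances from the field point to each charge: r₁ = 0.707 m, r₂ = 0.528 m.
V = k[(6.51×10⁻⁹)/(0.707) + (-4.09×10⁻⁹)/(0.528)] = 13.1 V.

13.1 V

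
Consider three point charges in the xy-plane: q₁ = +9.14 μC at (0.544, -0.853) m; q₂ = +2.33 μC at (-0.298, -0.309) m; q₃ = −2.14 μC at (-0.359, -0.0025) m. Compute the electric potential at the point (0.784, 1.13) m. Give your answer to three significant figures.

4.08×10⁴ V

Electric potential is a scalar, so the contributions from each charge add algebraically: V = Σ kqᵢ/rᵢ.
Distances from the field point to each charge: r₁ = 2.00 m, r₂ = 1.80 m, r₃ = 1.61 m.
V = k[(9.14×10⁻⁶)/(2.00) + (2.33×10⁻⁶)/(1.80) + (-2.14×10⁻⁶)/(1.61)] = 4.08×10⁴ V.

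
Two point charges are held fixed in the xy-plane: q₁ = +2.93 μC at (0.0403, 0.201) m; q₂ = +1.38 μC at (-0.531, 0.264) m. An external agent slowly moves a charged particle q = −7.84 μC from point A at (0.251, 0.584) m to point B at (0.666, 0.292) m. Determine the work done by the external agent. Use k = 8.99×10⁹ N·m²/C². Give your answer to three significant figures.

0.180 J

For quasistatic motion the external work equals the change in potential energy: W_ext = qΔV = q(V_B − V_A).
At A: distances to the source charges are 0.437 m, 0.845 m; V_A = Σ kqᵢ/rᵢ = 7.49×10⁴ V.
At B: distances to the source charges are 0.632 m, 1.20 m; V_B = Σ kqᵢ/rᵢ = 5.20×10⁴ V.
ΔV = V_B − V_A = -2.29×10⁴ V.
W_ext = qΔV = (-7.84×10⁻⁶ C)(-2.29×10⁴ V) = 0.180 J.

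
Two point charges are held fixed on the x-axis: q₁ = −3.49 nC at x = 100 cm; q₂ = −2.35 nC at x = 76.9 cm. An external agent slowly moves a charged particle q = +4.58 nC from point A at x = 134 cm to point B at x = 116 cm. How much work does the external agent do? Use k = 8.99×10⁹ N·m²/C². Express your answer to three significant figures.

For quasistatic motion the external work equals the change in potential energy: W_ext = qΔV = q(V_B − V_A).
At A: distances to the source charges are 0.340 m, 0.571 m; V_A = Σ kqᵢ/rᵢ = -129 V.
At B: distances to the source charges are 0.160 m, 0.391 m; V_B = Σ kqᵢ/rᵢ = -250 V.
ΔV = V_B − V_A = -121 V.
W_ext = qΔV = (4.58×10⁻⁹ C)(-121 V) = -5.53×10⁻⁷ J.

-5.53×10⁻⁷ J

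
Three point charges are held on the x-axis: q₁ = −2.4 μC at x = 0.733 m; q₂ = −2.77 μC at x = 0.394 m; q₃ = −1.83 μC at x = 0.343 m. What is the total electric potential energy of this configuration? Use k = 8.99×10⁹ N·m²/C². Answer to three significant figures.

The work to assemble the configuration equals its total potential energy, U = Σ kqᵢqⱼ/rᵢⱼ over all pairs.
Pair separations: r₁₂ = 0.339 m, r₁₃ = 0.390 m, r₂₃ = 0.0510 m.
U = (0.176) + (0.101) + (0.894) = 1.17 J.

1.17 J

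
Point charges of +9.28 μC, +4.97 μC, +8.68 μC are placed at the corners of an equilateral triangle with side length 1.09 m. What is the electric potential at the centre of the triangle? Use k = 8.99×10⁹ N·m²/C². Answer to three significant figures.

3.28×10⁵ V

Electric potential is a scalar, so the contributions from each charge add algebraically: V = Σ kqᵢ/rᵢ.
The distance from each vertex to the centroid is a/√3 = 0.629 m.
V = k[(9.28×10⁻⁶)/(0.629) + (4.97×10⁻⁶)/(0.629) + (8.68×10⁻⁶)/(0.629)] = 3.28×10⁵ V.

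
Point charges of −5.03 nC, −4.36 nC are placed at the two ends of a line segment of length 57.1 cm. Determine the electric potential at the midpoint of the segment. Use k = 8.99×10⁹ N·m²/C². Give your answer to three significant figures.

The total potential is the scalar sum of each charge's contribution, V = Σ kqᵢ/rᵢ.
Each charge is 0.286 m from the midpoint.
V = k[(-5.03×10⁻⁹)/(0.286) + (-4.36×10⁻⁹)/(0.286)] = -296 V.

-296 V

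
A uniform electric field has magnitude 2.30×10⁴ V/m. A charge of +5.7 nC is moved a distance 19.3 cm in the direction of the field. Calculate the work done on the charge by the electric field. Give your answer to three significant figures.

The potential change for a displacement 19.3 cm in the direction of the field is ΔV = −Ed = -4440 V.
W_field = −qΔV = 2.53×10⁻⁵ J.

2.53×10⁻⁵ J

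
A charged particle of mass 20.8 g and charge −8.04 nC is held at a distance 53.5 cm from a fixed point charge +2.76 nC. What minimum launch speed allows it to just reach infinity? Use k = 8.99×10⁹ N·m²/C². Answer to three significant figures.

To just escape, total mechanical energy must reach zero at infinity: ½mv²_min + U = 0, so ½mv²_min = −U = |kQq|/r.
|U| = |kQq|/r = (8.99×10⁹ N·m²/C²)(2.76×10⁻⁹)(8.04×10⁻⁹)/(0.535) = 3.73×10⁻⁷ J.
v_min = √(2|U|/m) = √(2·3.73×10⁻⁷/0.0208) = 5.99×10⁻³ m/s.

5.99×10⁻³ m/s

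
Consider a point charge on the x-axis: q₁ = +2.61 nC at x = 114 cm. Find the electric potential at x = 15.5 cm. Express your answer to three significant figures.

The total potential is the scalar sum of each charge's contribution, V = Σ kqᵢ/rᵢ.
V = k[(2.61×10⁻⁹)/(0.985)] = 23.8 V.

23.8 V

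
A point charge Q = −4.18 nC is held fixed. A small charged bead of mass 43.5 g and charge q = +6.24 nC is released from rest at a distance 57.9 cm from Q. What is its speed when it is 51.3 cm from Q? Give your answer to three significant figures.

Only the electrostatic force acts, so mechanical energy is conserved: ½mv² = U₁ − U₂ = kQq(1/r₁ − 1/r₂).
U₁ − U₂ = (8.99×10⁹ N·m²/C²)(-4.18×10⁻⁹ C)(6.24×10⁻⁹ C)(1/0.579 − 1/0.513) = 5.21×10⁻⁸ J.
v = √(2·5.21×10⁻⁸/0.0435) = 1.55×10⁻³ m/s.

1.55×10⁻³ m/s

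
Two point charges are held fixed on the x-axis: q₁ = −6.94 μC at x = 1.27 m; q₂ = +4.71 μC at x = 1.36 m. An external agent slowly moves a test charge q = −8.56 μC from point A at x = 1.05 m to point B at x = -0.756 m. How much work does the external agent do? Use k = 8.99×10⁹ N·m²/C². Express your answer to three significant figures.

For quasistatic motion the external work equals the change in potential energy: W_ext = qΔV = q(V_B − V_A).
At A: distances to the source charges are 0.220 m, 0.310 m; V_A = Σ kqᵢ/rᵢ = -1.47×10⁵ V.
At B: distances to the source charges are 2.03 m, 2.12 m; V_B = Σ kqᵢ/rᵢ = -1.08×10⁴ V.
ΔV = V_B − V_A = 1.36×10⁵ V.
W_ext = qΔV = (-8.56×10⁻⁶ C)(1.36×10⁵ V) = -1.17 J.

-1.17 J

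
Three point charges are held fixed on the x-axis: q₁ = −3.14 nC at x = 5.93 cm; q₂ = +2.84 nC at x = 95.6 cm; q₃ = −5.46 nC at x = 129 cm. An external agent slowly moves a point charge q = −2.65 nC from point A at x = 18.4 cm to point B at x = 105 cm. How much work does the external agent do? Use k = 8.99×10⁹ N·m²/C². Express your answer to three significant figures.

-7.32×10⁻⁷ J

For quasistatic motion the external work equals the change in potential energy: W_ext = qΔV = q(V_B − V_A).
At A: distances to the source charges are 0.125 m, 0.772 m, 1.11 m; V_A = Σ kqᵢ/rᵢ = -238 V.
At B: distances to the source charges are 0.991 m, 0.0940 m, 0.240 m; V_B = Σ kqᵢ/rᵢ = 38.6 V.
ΔV = V_B − V_A = 276 V.
W_ext = qΔV = (-2.65×10⁻⁹ C)(276 V) = -7.32×10⁻⁷ J.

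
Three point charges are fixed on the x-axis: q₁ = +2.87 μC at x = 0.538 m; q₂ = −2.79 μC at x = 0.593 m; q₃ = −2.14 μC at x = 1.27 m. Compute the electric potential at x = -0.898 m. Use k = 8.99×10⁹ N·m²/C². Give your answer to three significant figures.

-7730 V

Electric potential is a scalar, so the contributions from each charge add algebraically: V = Σ kqᵢ/rᵢ.
Distances from the field point to each charge: r₁ = 1.44 m, r₂ = 1.49 m, r₃ = 2.17 m.
V = k[(2.87×10⁻⁶)/(1.44) + (-2.79×10⁻⁶)/(1.49) + (-2.14×10⁻⁶)/(2.17)] = -7730 V.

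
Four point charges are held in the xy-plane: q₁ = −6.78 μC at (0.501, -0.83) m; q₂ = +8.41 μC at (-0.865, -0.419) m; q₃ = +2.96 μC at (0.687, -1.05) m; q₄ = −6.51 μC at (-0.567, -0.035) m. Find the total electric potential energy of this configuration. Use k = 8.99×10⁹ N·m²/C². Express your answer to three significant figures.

The work to assemble the configuration equals its total potential energy, U = Σ kqᵢqⱼ/rᵢⱼ over all pairs.
Pair separations: r₁₂ = 1.43 m, r₁₃ = 0.288 m, r₁₄ = 1.33 m, r₂₃ = 1.68 m, r₂₄ = 0.486 m, r₃₄ = 1.61 m.
Summing all 6 pair terms gives U = -1.67 J.

-1.67 J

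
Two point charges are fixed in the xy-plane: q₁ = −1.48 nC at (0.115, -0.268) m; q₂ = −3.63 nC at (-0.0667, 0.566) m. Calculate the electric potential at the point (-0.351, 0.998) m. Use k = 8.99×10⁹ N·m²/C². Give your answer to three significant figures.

The total potential is the scalar sum of each charge's contribution, V = Σ kqᵢ/rᵢ.
Distances from the field point to each charge: r₁ = 1.35 m, r₂ = 0.517 m.
V = k[(-1.48×10⁻⁹)/(1.35) + (-3.63×10⁻⁹)/(0.517)] = -73.0 V.

-73.0 V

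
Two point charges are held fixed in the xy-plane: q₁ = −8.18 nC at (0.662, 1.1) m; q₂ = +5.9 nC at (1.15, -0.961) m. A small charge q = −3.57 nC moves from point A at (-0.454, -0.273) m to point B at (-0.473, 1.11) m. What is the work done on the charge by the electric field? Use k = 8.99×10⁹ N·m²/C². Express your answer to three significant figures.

-1.19×10⁻⁷ J

The work done by the electric force is W_field = −ΔU = −q(V_B − V_A) = q(V_A − V_B).
At A: distances to the source charges are 1.77 m, 1.75 m; V_A = Σ kqᵢ/rᵢ = -11.2 V.
At B: distances to the source charges are 1.14 m, 2.63 m; V_B = Σ kqᵢ/rᵢ = -44.6 V.
ΔV = V_B − V_A = -33.5 V.
W_field = −qΔV = −(-3.57×10⁻⁹ C)(-33.5 V) = -1.19×10⁻⁷ J.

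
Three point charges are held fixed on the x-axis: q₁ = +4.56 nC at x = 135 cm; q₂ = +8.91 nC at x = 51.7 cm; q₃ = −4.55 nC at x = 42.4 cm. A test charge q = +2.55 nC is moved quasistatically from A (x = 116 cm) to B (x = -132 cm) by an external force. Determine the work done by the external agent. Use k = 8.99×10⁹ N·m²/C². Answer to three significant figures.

For quasistatic motion the external work equals the change in potential energy: W_ext = qΔV = q(V_B − V_A).
At A: distances to the source charges are 0.190 m, 0.643 m, 0.736 m; V_A = Σ kqᵢ/rᵢ = 285 V.
At B: distances to the source charges are 2.67 m, 1.84 m, 1.74 m; V_B = Σ kqᵢ/rᵢ = 35.5 V.
ΔV = V_B − V_A = -249 V.
W_ext = qΔV = (2.55×10⁻⁹ C)(-249 V) = -6.36×10⁻⁷ J.

-6.36×10⁻⁷ J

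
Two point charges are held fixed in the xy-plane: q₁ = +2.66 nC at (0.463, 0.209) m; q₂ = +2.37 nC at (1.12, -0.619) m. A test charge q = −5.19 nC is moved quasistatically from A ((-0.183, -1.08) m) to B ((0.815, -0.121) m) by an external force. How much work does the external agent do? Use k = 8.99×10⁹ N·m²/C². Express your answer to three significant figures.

-2.80×10⁻⁷ J

For quasistatic motion the external work equals the change in potential energy: W_ext = qΔV = q(V_B − V_A).
At A: distances to the source charges are 1.44 m, 1.38 m; V_A = Σ kqᵢ/rᵢ = 32.0 V.
At B: distances to the source charges are 0.482 m, 0.584 m; V_B = Σ kqᵢ/rᵢ = 86.0 V.
ΔV = V_B − V_A = 54.0 V.
W_ext = qΔV = (-5.19×10⁻⁹ C)(54.0 V) = -2.80×10⁻⁷ J.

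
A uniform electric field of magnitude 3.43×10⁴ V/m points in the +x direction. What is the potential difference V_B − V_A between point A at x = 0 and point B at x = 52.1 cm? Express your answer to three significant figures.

-1.79×10⁴ V

In a uniform field, potential decreases in the direction of E: V_B − V_A = −E·Δx.
V_B − V_A = −(3.43×10⁴ V/m)(0.521 m) = -1.79×10⁴ V.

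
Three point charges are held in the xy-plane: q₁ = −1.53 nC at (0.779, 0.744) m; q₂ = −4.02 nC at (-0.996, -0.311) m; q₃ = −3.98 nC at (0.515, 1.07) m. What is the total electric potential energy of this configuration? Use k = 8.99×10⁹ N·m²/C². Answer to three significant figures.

2.28×10⁻⁷ J

The work to assemble the configuration equals its total potential energy, U = Σ kqᵢqⱼ/rᵢⱼ over all pairs.
Pair separations: r₁₂ = 2.06 m, r₁₃ = 0.419 m, r₂₃ = 2.05 m.
U = (2.68×10⁻⁸) + (1.31×10⁻⁷) + (7.03×10⁻⁸) = 2.28×10⁻⁷ J.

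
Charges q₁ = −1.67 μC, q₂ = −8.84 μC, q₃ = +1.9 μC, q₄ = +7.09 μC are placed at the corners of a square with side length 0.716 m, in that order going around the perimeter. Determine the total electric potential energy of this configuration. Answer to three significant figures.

-0.590 J

The work to assemble the configuration equals its total potential energy, U = Σ kqᵢqⱼ/rᵢⱼ over all pairs.
The four side pairs have separation 0.716 m and the two diagonal pairs 1.01 m.
Summing all 6 pair terms gives U = -0.590 J.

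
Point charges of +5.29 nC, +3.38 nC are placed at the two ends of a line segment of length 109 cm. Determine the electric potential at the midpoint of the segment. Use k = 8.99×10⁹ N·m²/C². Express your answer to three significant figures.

143 V

Electric potential is a scalar, so the contributions from each charge add algebraically: V = Σ kqᵢ/rᵢ.
Each charge is 0.545 m from the midpoint.
V = k[(5.29×10⁻⁹)/(0.545) + (3.38×10⁻⁹)/(0.545)] = 143 V.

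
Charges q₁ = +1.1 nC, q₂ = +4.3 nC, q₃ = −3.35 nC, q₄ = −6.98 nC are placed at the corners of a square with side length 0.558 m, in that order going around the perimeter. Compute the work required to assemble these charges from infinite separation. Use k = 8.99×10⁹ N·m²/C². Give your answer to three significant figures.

The assembly work is the sum of pairwise potential energies, U = Σ_{i<j} kqᵢqⱼ/rᵢⱼ.
The four side pairs have separation 0.558 m and the two diagonal pairs 0.789 m.
Summing all 6 pair terms gives U = -2.87×10⁻⁷ J.

-2.87×10⁻⁷ J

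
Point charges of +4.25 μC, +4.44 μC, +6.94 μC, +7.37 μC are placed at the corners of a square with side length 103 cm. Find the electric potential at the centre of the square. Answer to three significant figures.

2.84×10⁵ V

Electric potential is a scalar, so the contributions from each charge add algebraically: V = Σ kqᵢ/rᵢ.
The distance from each corner to the centre is a√2/2 = 0.728 m.
V = k[(4.25×10⁻⁶)/(0.728) + (4.44×10⁻⁶)/(0.728) + (6.94×10⁻⁶)/(0.728) + (7.37×10⁻⁶)/(0.728)] = 2.84×10⁵ V.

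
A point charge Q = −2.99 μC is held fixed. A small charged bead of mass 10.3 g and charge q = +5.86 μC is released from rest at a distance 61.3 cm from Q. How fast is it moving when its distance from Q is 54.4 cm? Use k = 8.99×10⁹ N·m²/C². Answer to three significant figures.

2.52 m/s

Only the electrostatic force acts, so mechanical energy is conserved: ½mv² = U₁ − U₂ = kQq(1/r₁ − 1/r₂).
U₁ − U₂ = (8.99×10⁹ N·m²/C²)(-2.99×10⁻⁶ C)(5.86×10⁻⁶ C)(1/0.613 − 1/0.544) = 0.0326 J.
v = √(2·0.0326/0.0103) = 2.52 m/s.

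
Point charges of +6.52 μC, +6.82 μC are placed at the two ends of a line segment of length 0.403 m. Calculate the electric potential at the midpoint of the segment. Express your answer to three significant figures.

The total potential is the scalar sum of each charge's contribution, V = Σ kqᵢ/rᵢ.
Each charge is 0.202 m from the midpoint.
V = k[(6.52×10⁻⁶)/(0.202) + (6.82×10⁻⁶)/(0.202)] = 5.95×10⁵ V.

5.95×10⁵ V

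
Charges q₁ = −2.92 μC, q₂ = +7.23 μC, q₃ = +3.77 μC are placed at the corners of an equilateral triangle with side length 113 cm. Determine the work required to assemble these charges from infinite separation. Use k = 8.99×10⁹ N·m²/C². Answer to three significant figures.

-0.0387 J

The work to assemble the configuration equals its total potential energy, U = Σ kqᵢqⱼ/rᵢⱼ over all pairs.
All three pair separations equal the side length, 1.13 m.
U = (-0.168) + (-0.0876) + (0.217) = -0.0387 J.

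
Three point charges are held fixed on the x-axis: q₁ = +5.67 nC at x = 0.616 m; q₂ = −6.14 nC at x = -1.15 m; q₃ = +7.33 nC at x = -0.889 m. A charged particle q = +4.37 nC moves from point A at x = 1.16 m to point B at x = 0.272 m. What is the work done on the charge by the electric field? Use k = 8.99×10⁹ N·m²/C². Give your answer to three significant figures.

The work done by the electric force is W_field = −ΔU = −q(V_B − V_A) = q(V_A − V_B).
At A: distances to the source charges are 0.544 m, 2.31 m, 2.05 m; V_A = Σ kqᵢ/rᵢ = 102 V.
At B: distances to the source charges are 0.344 m, 1.42 m, 1.16 m; V_B = Σ kqᵢ/rᵢ = 166 V.
ΔV = V_B − V_A = 64.2 V.
W_field = −qΔV = −(4.37×10⁻⁹ C)(64.2 V) = -2.80×10⁻⁷ J.

-2.80×10⁻⁷ J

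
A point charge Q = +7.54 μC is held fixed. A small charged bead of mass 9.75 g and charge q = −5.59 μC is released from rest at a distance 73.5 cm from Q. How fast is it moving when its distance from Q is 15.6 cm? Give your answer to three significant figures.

Only the electrostatic force acts, so mechanical energy is conserved: ½mv² = U₁ − U₂ = kQq(1/r₁ − 1/r₂).
U₁ − U₂ = (8.99×10⁹ N·m²/C²)(7.54×10⁻⁶ C)(-5.59×10⁻⁶ C)(1/0.735 − 1/0.156) = 1.91 J.
v = √(2·1.91/9.75×10⁻³) = 19.8 m/s.

19.8 m/s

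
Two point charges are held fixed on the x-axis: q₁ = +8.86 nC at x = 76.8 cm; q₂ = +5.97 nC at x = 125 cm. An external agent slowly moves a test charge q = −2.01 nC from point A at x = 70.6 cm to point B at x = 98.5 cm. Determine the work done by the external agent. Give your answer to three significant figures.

1.64×10⁻⁶ J

For quasistatic motion the external work equals the change in potential energy: W_ext = qΔV = q(V_B − V_A).
At A: distances to the source charges are 0.0620 m, 0.544 m; V_A = Σ kqᵢ/rᵢ = 1380 V.
At B: distances to the source charges are 0.217 m, 0.265 m; V_B = Σ kqᵢ/rᵢ = 570 V.
ΔV = V_B − V_A = -814 V.
W_ext = qΔV = (-2.01×10⁻⁹ C)(-814 V) = 1.64×10⁻⁶ J.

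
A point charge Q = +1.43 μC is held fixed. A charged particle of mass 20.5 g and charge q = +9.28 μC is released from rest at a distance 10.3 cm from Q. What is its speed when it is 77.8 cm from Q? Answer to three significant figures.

Only the electrostatic force acts, so mechanical energy is conserved: ½mv² = U₁ − U₂ = kQq(1/r₁ − 1/r₂).
U₁ − U₂ = (8.99×10⁹ N·m²/C²)(1.43×10⁻⁶ C)(9.28×10⁻⁶ C)(1/0.103 − 1/0.778) = 1.00 J.
v = √(2·1.00/0.0205) = 9.90 m/s.

9.90 m/s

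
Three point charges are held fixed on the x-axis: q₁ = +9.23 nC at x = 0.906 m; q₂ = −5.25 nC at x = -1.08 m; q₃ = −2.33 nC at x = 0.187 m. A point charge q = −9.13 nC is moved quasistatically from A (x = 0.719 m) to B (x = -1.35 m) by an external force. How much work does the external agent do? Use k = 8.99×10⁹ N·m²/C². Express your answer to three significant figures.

4.84×10⁻⁶ J

For quasistatic motion the external work equals the change in potential energy: W_ext = qΔV = q(V_B − V_A).
At A: distances to the source charges are 0.187 m, 1.80 m, 0.532 m; V_A = Σ kqᵢ/rᵢ = 378 V.
At B: distances to the source charges are 2.26 m, 0.270 m, 1.54 m; V_B = Σ kqᵢ/rᵢ = -152 V.
ΔV = V_B − V_A = -530 V.
W_ext = qΔV = (-9.13×10⁻⁹ C)(-530 V) = 4.84×10⁻⁶ J.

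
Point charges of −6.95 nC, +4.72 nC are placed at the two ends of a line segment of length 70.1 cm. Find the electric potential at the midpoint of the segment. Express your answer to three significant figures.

The total potential is the scalar sum of each charge's contribution, V = Σ kqᵢ/rᵢ.
Each charge is 0.350 m from the midpoint.
V = k[(-6.95×10⁻⁹)/(0.350) + (4.72×10⁻⁹)/(0.350)] = -57.2 V.

-57.2 V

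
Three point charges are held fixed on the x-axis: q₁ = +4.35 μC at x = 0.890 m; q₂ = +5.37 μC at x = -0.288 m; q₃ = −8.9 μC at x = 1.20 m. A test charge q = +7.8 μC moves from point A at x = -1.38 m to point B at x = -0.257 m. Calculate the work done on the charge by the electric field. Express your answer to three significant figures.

The work done by the electric force is W_field = −ΔU = −q(V_B − V_A) = q(V_A − V_B).
At A: distances to the source charges are 2.27 m, 1.09 m, 2.58 m; V_A = Σ kqᵢ/rᵢ = 3.04×10⁴ V.
At B: distances to the source charges are 1.15 m, 0.0310 m, 1.46 m; V_B = Σ kqᵢ/rᵢ = 1.54×10⁶ V.
ΔV = V_B − V_A = 1.51×10⁶ V.
W_field = −qΔV = −(7.80×10⁻⁶ C)(1.51×10⁶ V) = -11.7 J.

-11.7 J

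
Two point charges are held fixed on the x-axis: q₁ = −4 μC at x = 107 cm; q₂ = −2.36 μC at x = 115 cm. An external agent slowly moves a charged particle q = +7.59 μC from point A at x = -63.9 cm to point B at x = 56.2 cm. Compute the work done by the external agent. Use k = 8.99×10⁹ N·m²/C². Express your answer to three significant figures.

-0.561 J

For quasistatic motion the external work equals the change in potential energy: W_ext = qΔV = q(V_B − V_A).
At A: distances to the source charges are 1.71 m, 1.79 m; V_A = Σ kqᵢ/rᵢ = -3.29×10⁴ V.
At B: distances to the source charges are 0.508 m, 0.588 m; V_B = Σ kqᵢ/rᵢ = -1.07×10⁵ V.
ΔV = V_B − V_A = -7.40×10⁴ V.
W_ext = qΔV = (7.59×10⁻⁶ C)(-7.40×10⁴ V) = -0.561 J.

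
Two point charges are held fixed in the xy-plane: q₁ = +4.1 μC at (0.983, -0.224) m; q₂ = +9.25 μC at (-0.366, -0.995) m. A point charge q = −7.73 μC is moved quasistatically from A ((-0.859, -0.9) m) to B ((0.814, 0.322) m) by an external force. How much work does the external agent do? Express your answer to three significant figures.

For quasistatic motion the external work equals the change in potential energy: W_ext = qΔV = q(V_B − V_A).
At A: distances to the source charges are 1.96 m, 0.502 m; V_A = Σ kqᵢ/rᵢ = 1.84×10⁵ V.
At B: distances to the source charges are 0.572 m, 1.77 m; V_B = Σ kqᵢ/rᵢ = 1.12×10⁵ V.
ΔV = V_B − V_A = -7.29×10⁴ V.
W_ext = qΔV = (-7.73×10⁻⁶ C)(-7.29×10⁴ V) = 0.564 J.

0.564 J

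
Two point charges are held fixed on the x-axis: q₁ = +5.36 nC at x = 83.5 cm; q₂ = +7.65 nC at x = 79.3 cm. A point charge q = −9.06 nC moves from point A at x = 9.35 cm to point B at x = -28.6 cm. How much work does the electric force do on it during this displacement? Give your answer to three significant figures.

-5.13×10⁻⁷ J

The work done by the electric force is W_field = −ΔU = −q(V_B − V_A) = q(V_A − V_B).
At A: distances to the source charges are 0.741 m, 0.699 m; V_A = Σ kqᵢ/rᵢ = 163 V.
At B: distances to the source charges are 1.12 m, 1.08 m; V_B = Σ kqᵢ/rᵢ = 107 V.
ΔV = V_B − V_A = -56.6 V.
W_field = −qΔV = −(-9.06×10⁻⁹ C)(-56.6 V) = -5.13×10⁻⁷ J.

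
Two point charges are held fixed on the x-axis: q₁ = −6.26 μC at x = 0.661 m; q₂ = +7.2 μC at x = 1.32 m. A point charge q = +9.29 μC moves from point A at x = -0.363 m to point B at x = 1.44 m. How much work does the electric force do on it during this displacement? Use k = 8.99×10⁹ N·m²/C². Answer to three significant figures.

The work done by the electric force is W_field = −ΔU = −q(V_B − V_A) = q(V_A − V_B).
At A: distances to the source charges are 1.02 m, 1.68 m; V_A = Σ kqᵢ/rᵢ = -1.65×10⁴ V.
At B: distances to the source charges are 0.779 m, 0.120 m; V_B = Σ kqᵢ/rᵢ = 4.67×10⁵ V.
ΔV = V_B − V_A = 4.84×10⁵ V.
W_field = −qΔV = −(9.29×10⁻⁶ C)(4.84×10⁵ V) = -4.49 J.

-4.49 J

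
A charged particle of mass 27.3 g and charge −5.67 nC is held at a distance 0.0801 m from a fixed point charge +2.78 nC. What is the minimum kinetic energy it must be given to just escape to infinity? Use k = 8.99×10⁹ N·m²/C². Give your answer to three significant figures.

To just escape, total mechanical energy must reach zero at infinity: ½mv²_min + U = 0, so ½mv²_min = −U = |kQq|/r.
|U| = |kQq|/r = (8.99×10⁹ N·m²/C²)(2.78×10⁻⁹)(5.67×10⁻⁹)/(0.0801) = 1.77×10⁻⁶ J.

1.77×10⁻⁶ J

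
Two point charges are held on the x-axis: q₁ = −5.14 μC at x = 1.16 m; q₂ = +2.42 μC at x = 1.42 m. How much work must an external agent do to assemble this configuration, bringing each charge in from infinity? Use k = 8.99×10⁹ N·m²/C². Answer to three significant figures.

The work to assemble the configuration equals its total potential energy, U = Σ kqᵢqⱼ/rᵢⱼ over all pairs.
Pair separations: r₁₂ = 0.260 m.
U = (-0.430) = -0.430 J.

-0.430 J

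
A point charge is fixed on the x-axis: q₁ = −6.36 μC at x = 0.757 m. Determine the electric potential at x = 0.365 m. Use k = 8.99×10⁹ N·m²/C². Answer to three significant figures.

Electric potential is a scalar, so the contributions from each charge add algebraically: V = Σ kqᵢ/rᵢ.
V = k[(-6.36×10⁻⁶)/(0.392)] = -1.46×10⁵ V.

-1.46×10⁵ V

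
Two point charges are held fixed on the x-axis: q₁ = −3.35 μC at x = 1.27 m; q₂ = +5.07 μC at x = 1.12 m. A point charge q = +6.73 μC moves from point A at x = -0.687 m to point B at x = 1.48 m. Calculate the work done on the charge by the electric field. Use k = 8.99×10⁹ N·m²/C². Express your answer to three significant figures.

The work done by the electric force is W_field = −ΔU = −q(V_B − V_A) = q(V_A − V_B).
At A: distances to the source charges are 1.96 m, 1.81 m; V_A = Σ kqᵢ/rᵢ = 9830 V.
At B: distances to the source charges are 0.210 m, 0.360 m; V_B = Σ kqᵢ/rᵢ = -1.68×10⁴ V.
ΔV = V_B − V_A = -2.66×10⁴ V.
W_field = −qΔV = −(6.73×10⁻⁶ C)(-2.66×10⁴ V) = 0.179 J.

0.179 J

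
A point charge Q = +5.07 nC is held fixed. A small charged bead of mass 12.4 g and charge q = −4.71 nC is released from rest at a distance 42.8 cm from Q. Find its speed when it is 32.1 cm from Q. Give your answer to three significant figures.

5.19×10⁻³ m/s

Only the electrostatic force acts, so mechanical energy is conserved: ½mv² = U₁ − U₂ = kQq(1/r₁ − 1/r₂).
U₁ − U₂ = (8.99×10⁹ N·m²/C²)(5.07×10⁻⁹ C)(-4.71×10⁻⁹ C)(1/0.428 − 1/0.321) = 1.67×10⁻⁷ J.
v = √(2·1.67×10⁻⁷/0.0124) = 5.19×10⁻³ m/s.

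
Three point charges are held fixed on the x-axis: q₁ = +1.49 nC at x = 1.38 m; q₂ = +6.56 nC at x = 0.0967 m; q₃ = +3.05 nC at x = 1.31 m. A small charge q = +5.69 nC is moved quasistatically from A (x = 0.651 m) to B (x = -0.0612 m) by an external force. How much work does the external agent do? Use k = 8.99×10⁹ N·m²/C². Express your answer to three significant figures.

1.35×10⁻⁶ J

For quasistatic motion the external work equals the change in potential energy: W_ext = qΔV = q(V_B − V_A).
At A: distances to the source charges are 0.729 m, 0.554 m, 0.659 m; V_A = Σ kqᵢ/rᵢ = 166 V.
At B: distances to the source charges are 1.44 m, 0.158 m, 1.37 m; V_B = Σ kqᵢ/rᵢ = 403 V.
ΔV = V_B − V_A = 236 V.
W_ext = qΔV = (5.69×10⁻⁹ C)(236 V) = 1.35×10⁻⁶ J.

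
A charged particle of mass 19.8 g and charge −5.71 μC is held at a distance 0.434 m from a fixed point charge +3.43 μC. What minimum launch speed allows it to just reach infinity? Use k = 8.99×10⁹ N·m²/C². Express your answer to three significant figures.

To just escape, total mechanical energy must reach zero at infinity: ½mv²_min + U = 0, so ½mv²_min = −U = |kQq|/r.
|U| = |kQq|/r = (8.99×10⁹ N·m²/C²)(3.43×10⁻⁶)(5.71×10⁻⁶)/(0.434) = 0.406 J.
v_min = √(2|U|/m) = √(2·0.406/0.0198) = 6.40 m/s.

6.40 m/s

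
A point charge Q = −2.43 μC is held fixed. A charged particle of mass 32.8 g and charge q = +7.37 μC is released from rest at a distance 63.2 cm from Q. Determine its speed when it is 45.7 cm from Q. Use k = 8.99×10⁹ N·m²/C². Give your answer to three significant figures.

Only the electrostatic force acts, so mechanical energy is conserved: ½mv² = U₁ − U₂ = kQq(1/r₁ − 1/r₂).
U₁ − U₂ = (8.99×10⁹ N·m²/C²)(-2.43×10⁻⁶ C)(7.37×10⁻⁶ C)(1/0.632 − 1/0.457) = 0.0976 J.
v = √(2·0.0976/0.0328) = 2.44 m/s.

2.44 m/s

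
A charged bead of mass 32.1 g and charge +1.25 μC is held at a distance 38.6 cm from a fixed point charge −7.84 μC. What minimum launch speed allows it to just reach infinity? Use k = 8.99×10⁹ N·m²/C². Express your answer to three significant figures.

To just escape, total mechanical energy must reach zero at infinity: ½mv²_min + U = 0, so ½mv²_min = −U = |kQq|/r.
|U| = |kQq|/r = (8.99×10⁹ N·m²/C²)(7.84×10⁻⁶)(1.25×10⁻⁶)/(0.386) = 0.228 J.
v_min = √(2|U|/m) = √(2·0.228/0.0321) = 3.77 m/s.

3.77 m/s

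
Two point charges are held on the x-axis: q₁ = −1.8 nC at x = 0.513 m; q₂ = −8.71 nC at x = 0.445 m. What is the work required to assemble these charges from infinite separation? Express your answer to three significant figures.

2.07×10⁻⁶ J

The assembly work is the sum of pairwise potential energies, U = Σ_{i<j} kqᵢqⱼ/rᵢⱼ.
Pair separations: r₁₂ = 0.0680 m.
U = (2.07×10⁻⁶) = 2.07×10⁻⁶ J.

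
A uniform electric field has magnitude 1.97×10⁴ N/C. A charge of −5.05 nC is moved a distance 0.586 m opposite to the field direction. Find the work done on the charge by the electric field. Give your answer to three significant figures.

5.83×10⁻⁵ J

The potential change for a displacement 0.586 m opposite to the field direction is ΔV = +Ed = 1.15×10⁴ V.
W_field = −qΔV = 5.83×10⁻⁵ J.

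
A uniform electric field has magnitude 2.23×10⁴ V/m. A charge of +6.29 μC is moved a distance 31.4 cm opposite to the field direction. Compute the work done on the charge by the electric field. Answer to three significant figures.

The potential change for a displacement 31.4 cm opposite to the field direction is ΔV = +Ed = 7000 V.
W_field = −qΔV = -0.0440 J.

-0.0440 J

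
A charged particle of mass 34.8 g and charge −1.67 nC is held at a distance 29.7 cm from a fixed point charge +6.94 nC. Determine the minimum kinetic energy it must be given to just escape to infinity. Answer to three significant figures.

3.51×10⁻⁷ J

To just escape, total mechanical energy must reach zero at infinity: ½mv²_min + U = 0, so ½mv²_min = −U = |kQq|/r.
|U| = |kQq|/r = (8.99×10⁹ N·m²/C²)(6.94×10⁻⁹)(1.67×10⁻⁹)/(0.297) = 3.51×10⁻⁷ J.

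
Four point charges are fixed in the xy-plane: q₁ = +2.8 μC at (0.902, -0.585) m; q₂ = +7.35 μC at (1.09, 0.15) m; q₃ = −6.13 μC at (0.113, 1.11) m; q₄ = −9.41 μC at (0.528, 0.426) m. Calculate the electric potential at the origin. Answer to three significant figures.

-9.06×10⁴ V

Electric potential is a scalar, so the contributions from each charge add algebraically: V = Σ kqᵢ/rᵢ.
Distances from the field point to each charge: r₁ = 1.08 m, r₂ = 1.10 m, r₃ = 1.12 m, r₄ = 0.678 m.
V = k[(2.80×10⁻⁶)/(1.08) + (7.35×10⁻⁶)/(1.10) + (-6.13×10⁻⁶)/(1.12) + (-9.41×10⁻⁶)/(0.678)] = -9.06×10⁴ V.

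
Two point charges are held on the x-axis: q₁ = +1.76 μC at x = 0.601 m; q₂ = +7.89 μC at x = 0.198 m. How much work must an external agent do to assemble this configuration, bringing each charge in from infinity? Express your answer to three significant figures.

The assembly work is the sum of pairwise potential energies, U = Σ_{i<j} kqᵢqⱼ/rᵢⱼ.
Pair separations: r₁₂ = 0.403 m.
U = (0.310) = 0.310 J.

0.310 J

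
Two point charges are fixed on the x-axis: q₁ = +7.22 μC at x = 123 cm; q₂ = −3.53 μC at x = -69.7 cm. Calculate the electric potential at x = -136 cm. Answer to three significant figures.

-2.28×10⁴ V

Electric potential is a scalar, so the contributions from each charge add algebraically: V = Σ kqᵢ/rᵢ.
Distances from the field point to each charge: r₁ = 2.59 m, r₂ = 0.663 m.
V = k[(7.22×10⁻⁶)/(2.59) + (-3.53×10⁻⁶)/(0.663)] = -2.28×10⁴ V.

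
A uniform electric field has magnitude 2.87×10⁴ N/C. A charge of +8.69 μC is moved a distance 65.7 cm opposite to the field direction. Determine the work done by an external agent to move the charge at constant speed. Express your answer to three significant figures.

The potential change for a displacement 65.7 cm opposite to the field direction is ΔV = +Ed = 1.89×10⁴ V.
W_ext = qΔV = 0.164 J.

0.164 J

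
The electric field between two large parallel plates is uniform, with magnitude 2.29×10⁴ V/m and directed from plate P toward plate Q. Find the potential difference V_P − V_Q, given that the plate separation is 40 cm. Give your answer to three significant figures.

9160 V

In a uniform field, potential decreases in the direction of E: ΔV = −E·d for a displacement d parallel to E.
Going from Q to P is a displacement of 40 cm opposite to the field, so V_P − V_Q = +Ed = 9160 V.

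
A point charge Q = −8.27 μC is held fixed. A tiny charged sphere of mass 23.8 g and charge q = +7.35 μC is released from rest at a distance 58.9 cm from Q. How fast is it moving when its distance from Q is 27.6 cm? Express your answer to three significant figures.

Only the electrostatic force acts, so mechanical energy is conserved: ½mv² = U₁ − U₂ = kQq(1/r₁ − 1/r₂).
U₁ − U₂ = (8.99×10⁹ N·m²/C²)(-8.27×10⁻⁶ C)(7.35×10⁻⁶ C)(1/0.589 − 1/0.276) = 1.05 J.
v = √(2·1.05/0.0238) = 9.40 m/s.

9.40 m/s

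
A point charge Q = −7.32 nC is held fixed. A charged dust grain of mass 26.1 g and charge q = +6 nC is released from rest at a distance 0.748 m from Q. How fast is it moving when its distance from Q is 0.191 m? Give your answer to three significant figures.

0.0109 m/s

Only the electrostatic force acts, so mechanical energy is conserved: ½mv² = U₁ − U₂ = kQq(1/r₁ − 1/r₂).
U₁ − U₂ = (8.99×10⁹ N·m²/C²)(-7.32×10⁻⁹ C)(6.00×10⁻⁹ C)(1/0.748 − 1/0.191) = 1.54×10⁻⁶ J.
v = √(2·1.54×10⁻⁶/0.0261) = 0.0109 m/s.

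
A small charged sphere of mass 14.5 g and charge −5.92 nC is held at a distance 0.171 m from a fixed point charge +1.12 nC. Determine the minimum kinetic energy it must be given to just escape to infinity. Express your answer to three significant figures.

To just escape, total mechanical energy must reach zero at infinity: ½mv²_min + U = 0, so ½mv²_min = −U = |kQq|/r.
|U| = |kQq|/r = (8.99×10⁹ N·m²/C²)(1.12×10⁻⁹)(5.92×10⁻⁹)/(0.171) = 3.49×10⁻⁷ J.

3.49×10⁻⁷ J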